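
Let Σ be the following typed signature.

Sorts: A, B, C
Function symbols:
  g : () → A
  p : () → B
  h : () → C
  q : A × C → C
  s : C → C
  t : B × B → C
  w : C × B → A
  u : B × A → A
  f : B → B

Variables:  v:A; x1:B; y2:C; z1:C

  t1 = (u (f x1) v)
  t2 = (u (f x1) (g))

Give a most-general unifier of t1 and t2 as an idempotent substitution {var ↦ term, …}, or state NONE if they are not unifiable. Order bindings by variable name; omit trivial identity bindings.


{v ↦ (g)}


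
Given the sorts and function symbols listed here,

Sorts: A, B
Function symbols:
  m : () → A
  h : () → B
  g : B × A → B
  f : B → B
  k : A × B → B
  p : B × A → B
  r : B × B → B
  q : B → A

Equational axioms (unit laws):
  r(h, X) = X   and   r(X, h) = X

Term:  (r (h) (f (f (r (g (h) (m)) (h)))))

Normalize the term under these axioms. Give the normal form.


1. (r (h) (f (f (r (g (h) (m)) (h)))))  →  (f (f (r (g (h) (m)) (h))))
2. (f (f (r (g (h) (m)) (h))))  →  (f (f (g (h) (m))))

normal form = (f (f (g (h) (m))))


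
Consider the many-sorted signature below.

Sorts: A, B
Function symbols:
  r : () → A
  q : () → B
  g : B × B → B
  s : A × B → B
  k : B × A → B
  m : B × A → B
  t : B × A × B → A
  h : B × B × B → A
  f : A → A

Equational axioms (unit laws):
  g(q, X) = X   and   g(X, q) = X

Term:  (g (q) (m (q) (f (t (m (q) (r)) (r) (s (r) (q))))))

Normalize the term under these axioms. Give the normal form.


1. (g (q) (m (q) (f (t (m (q) (r)) (r) (s (r) (q))))))  →  (m (q) (f (t (m (q) (r)) (r) (s (r) (q)))))

normal form = (m (q) (f (t (m (q) (r)) (r) (s (r) (q)))))


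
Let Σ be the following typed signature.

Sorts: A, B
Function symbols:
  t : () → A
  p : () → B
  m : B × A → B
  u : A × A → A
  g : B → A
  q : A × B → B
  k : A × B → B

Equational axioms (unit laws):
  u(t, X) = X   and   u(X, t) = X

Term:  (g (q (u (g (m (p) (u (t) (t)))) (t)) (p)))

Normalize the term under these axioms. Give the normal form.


1. (g (q (u (g (m (p) (u (t) (t)))) (t)) (p)))  →  (g (q (g (m (p) (u (t) (t)))) (p)))
2. (g (q (g (m (p) (u (t) (t)))) (p)))  →  (g (q (g (m (p) (t))) (p)))

normal form = (g (q (g (m (p) (t))) (p)))


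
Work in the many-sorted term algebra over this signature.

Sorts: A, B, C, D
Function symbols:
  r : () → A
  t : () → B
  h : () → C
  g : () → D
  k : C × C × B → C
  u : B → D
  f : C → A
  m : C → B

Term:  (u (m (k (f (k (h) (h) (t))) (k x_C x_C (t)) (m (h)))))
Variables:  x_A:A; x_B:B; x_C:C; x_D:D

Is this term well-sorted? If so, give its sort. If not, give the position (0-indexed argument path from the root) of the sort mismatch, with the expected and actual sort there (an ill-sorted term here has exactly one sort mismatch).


ill-sorted at position [0, 0, 0]: expected C, got A

          (h) : C
          (h) : C
          (t) : B
        (k (h) (h) (t)) : C
      (f (k (h) (h) (t))) : A
        x_C : C
        x_C : C
        (t) : B
      (k x_C x_C (t)) : C
        (h) : C
      (m (h)) : B
    (k (f (k (h) (h) (t))) (k x_C x_C (t)) (m (h))) : ✗ arg 0 at [0, 0, 0] has sort A, expected C


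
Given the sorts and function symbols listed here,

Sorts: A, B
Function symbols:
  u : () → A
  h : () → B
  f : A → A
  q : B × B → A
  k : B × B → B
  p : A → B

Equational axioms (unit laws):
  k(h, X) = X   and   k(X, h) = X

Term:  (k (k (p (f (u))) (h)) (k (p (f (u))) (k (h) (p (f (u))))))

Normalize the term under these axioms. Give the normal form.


1. (k (k (p (f (u))) (h)) (k (p (f (u))) (k (h) (p (f (u))))))  →  (k (p (f (u))) (k (p (f (u))) (k (h) (p (f (u))))))
2. (k (p (f (u))) (k (p (f (u))) (k (h) (p (f (u))))))  →  (k (p (f (u))) (k (p (f (u))) (p (f (u)))))

normal form = (k (p (f (u))) (k (p (f (u))) (p (f (u)))))


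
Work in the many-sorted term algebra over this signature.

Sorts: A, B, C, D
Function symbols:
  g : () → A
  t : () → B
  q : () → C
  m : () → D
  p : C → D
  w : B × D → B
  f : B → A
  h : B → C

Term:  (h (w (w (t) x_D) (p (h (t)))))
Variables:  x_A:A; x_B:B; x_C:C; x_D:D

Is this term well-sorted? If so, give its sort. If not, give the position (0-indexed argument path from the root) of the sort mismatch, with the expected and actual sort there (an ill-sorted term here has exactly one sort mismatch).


well-sorted; sort = C

      (t) : B
      x_D : D
    (w (t) x_D) : B
        (t) : B
      (h (t)) : C
    (p (h (t))) : D
  (w (w (t) x_D) (p (h (t)))) : B
(h (w (w (t) x_D) (p (h (t))))) : C


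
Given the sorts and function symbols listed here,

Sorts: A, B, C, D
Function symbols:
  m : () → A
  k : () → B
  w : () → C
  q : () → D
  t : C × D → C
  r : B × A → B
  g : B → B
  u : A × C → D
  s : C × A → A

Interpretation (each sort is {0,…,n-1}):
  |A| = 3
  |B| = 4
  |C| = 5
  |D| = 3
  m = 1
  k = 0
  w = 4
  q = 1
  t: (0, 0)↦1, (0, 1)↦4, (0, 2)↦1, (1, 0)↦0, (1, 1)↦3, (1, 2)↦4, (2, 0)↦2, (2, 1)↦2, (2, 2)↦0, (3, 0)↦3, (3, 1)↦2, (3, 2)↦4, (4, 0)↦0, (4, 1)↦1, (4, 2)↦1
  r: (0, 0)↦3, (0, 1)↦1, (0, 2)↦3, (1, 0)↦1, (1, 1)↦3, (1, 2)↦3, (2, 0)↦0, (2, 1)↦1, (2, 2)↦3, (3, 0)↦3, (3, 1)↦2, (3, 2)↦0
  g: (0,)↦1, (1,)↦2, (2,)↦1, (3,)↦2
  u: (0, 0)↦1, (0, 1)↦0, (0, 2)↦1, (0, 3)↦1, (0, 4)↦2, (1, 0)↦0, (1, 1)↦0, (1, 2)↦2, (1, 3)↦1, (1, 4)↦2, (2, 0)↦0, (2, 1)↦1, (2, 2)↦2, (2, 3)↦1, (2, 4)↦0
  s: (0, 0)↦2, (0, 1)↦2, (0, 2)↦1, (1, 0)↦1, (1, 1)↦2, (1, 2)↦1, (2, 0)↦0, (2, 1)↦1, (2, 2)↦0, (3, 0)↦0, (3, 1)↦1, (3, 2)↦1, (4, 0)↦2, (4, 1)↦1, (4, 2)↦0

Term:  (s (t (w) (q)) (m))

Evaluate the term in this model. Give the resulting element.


value = 2

  w = 4
  q = 1
  (t (w) (q)) = t(4, 1) = 1
  m = 1
  (s (t (w) (q)) (m)) = s(1, 1) = 2


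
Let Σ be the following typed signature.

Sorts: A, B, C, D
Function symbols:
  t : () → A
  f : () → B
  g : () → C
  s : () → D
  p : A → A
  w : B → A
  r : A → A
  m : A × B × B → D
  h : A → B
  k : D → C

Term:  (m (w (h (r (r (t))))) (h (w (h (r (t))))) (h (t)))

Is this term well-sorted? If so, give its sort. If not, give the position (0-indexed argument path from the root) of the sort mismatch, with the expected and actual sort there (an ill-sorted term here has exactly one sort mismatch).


          (t) : A
        (r (t)) : A
      (r (r (t))) : A
    (h (r (r (t)))) : B
  (w (h (r (r (t))))) : A
          (t) : A
        (r (t)) : A
      (h (r (t))) : B
    (w (h (r (t)))) : A
  (h (w (h (r (t))))) : B
    (t) : A
  (h (t)) : B
(m (w (h (r (r (t))))) (h (w (h (r (t))))) (h (t))) : D

well-sorted; sort = D


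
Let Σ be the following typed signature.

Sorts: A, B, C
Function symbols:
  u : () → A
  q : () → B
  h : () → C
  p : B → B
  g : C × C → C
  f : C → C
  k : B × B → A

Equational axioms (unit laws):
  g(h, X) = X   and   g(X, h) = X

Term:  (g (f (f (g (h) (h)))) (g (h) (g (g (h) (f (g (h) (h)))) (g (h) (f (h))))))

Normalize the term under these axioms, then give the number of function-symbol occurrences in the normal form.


1. (g (f (f (g (h) (h)))) (g (h) (g (g (h) (f (g (h) (h)))) (g (h) (f (h))))))  →  (g (f (f (h))) (g (h) (g (g (h) (f (g (h) (h)))) (g (h) (f (h))))))
2. (g (f (f (h))) (g (h) (g (g (h) (f (g (h) (h)))) (g (h) (f (h))))))  →  (g (f (f (h))) (g (g (h) (f (g (h) (h)))) (g (h) (f (h)))))
3. (g (f (f (h))) (g (g (h) (f (g (h) (h)))) (g (h) (f (h)))))  →  (g (f (f (h))) (g (f (g (h) (h))) (g (h) (f (h)))))
4. (g (f (f (h))) (g (f (g (h) (h))) (g (h) (f (h)))))  →  (g (f (f (h))) (g (f (h)) (g (h) (f (h)))))
5. (g (f (f (h))) (g (f (h)) (g (h) (f (h)))))  →  (g (f (f (h))) (g (f (h)) (f (h))))
normal form: (g (f (f (h))) (g (f (h)) (f (h))))

size = 9


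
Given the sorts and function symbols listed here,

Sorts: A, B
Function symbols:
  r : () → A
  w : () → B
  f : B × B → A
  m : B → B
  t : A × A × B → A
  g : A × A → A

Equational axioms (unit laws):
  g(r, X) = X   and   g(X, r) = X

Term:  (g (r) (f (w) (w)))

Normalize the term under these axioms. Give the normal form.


1. (g (r) (f (w) (w)))  →  (f (w) (w))

normal form = (f (w) (w))


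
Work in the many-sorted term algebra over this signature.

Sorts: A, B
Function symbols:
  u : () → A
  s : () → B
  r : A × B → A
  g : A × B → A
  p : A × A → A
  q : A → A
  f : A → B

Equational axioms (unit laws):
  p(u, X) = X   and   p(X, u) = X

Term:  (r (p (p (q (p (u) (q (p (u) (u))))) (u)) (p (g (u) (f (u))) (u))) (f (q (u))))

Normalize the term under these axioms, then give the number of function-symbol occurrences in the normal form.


size = 12

1. (r (p (p (q (p (u) (q (p (u) (u))))) (u)) (p (g (u) (f (u))) (u))) (f (q (u))))  →  (r (p (q (p (u) (q (p (u) (u))))) (p (g (u) (f (u))) (u))) (f (q (u))))
2. (r (p (q (p (u) (q (p (u) (u))))) (p (g (u) (f (u))) (u))) (f (q (u))))  →  (r (p (q (q (p (u) (u)))) (p (g (u) (f (u))) (u))) (f (q (u))))
3. (r (p (q (q (p (u) (u)))) (p (g (u) (f (u))) (u))) (f (q (u))))  →  (r (p (q (q (u))) (p (g (u) (f (u))) (u))) (f (q (u))))
4. (r (p (q (q (u))) (p (g (u) (f (u))) (u))) (f (q (u))))  →  (r (p (q (q (u))) (g (u) (f (u)))) (f (q (u))))
normal form: (r (p (q (q (u))) (g (u) (f (u)))) (f (q (u))))


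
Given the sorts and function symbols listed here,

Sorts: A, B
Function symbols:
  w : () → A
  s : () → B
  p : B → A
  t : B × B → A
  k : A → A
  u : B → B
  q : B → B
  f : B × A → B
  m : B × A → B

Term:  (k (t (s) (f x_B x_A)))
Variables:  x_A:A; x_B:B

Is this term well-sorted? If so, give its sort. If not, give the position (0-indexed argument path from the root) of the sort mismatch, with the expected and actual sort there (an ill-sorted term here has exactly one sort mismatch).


well-sorted; sort = A

    (s) : B
      x_B : B
      x_A : A
    (f x_B x_A) : B
  (t (s) (f x_B x_A)) : A
(k (t (s) (f x_B x_A))) : A


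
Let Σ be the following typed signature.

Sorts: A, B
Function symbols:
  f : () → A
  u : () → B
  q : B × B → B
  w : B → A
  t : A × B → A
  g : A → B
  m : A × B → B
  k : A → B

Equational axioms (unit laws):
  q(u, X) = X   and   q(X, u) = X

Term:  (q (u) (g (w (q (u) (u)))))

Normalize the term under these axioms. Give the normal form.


1. (q (u) (g (w (q (u) (u)))))  →  (g (w (q (u) (u))))
2. (g (w (q (u) (u))))  →  (g (w (u)))

normal form = (g (w (u)))


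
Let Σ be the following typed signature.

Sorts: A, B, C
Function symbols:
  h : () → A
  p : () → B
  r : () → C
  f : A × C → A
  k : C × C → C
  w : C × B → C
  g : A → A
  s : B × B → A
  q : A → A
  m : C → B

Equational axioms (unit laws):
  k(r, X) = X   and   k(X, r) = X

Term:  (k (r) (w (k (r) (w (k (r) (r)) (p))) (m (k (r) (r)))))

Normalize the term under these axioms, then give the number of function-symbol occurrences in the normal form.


size = 6

1. (k (r) (w (k (r) (w (k (r) (r)) (p))) (m (k (r) (r)))))  →  (w (k (r) (w (k (r) (r)) (p))) (m (k (r) (r))))
2. (w (k (r) (w (k (r) (r)) (p))) (m (k (r) (r))))  →  (w (w (k (r) (r)) (p)) (m (k (r) (r))))
3. (w (w (k (r) (r)) (p)) (m (k (r) (r))))  →  (w (w (r) (p)) (m (k (r) (r))))
4. (w (w (r) (p)) (m (k (r) (r))))  →  (w (w (r) (p)) (m (r)))
normal form: (w (w (r) (p)) (m (r)))


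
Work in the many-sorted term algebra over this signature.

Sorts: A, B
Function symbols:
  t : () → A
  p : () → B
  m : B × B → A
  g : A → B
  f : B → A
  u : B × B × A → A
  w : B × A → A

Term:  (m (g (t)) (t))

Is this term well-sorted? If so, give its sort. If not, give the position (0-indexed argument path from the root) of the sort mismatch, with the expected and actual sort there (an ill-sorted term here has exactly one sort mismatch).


ill-sorted at position [1]: expected B, got A

    (t) : A
  (g (t)) : B
  (t) : A
(m (g (t)) (t)) : ✗ arg 1 at [1] has sort A, expected B


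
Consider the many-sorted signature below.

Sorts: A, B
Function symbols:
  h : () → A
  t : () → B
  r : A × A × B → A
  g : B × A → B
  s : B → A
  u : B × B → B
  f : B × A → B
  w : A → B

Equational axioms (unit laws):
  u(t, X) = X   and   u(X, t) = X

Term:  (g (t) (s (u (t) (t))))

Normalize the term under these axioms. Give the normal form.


1. (g (t) (s (u (t) (t))))  →  (g (t) (s (t)))

normal form = (g (t) (s (t)))


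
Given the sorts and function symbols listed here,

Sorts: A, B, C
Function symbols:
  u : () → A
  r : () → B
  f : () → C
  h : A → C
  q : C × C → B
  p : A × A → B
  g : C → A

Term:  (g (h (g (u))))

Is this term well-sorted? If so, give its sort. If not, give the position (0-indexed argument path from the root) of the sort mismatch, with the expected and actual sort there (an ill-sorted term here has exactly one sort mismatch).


ill-sorted at position [0, 0, 0]: expected C, got A

      (u) : A
    (g (u)) : ✗ arg 0 at [0, 0, 0] has sort A, expected C


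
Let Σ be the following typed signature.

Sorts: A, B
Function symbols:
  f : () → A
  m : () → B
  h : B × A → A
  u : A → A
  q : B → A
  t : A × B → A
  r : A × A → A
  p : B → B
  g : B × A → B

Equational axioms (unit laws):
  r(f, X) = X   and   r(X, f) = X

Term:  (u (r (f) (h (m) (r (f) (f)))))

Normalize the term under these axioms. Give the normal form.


normal form = (u (h (m) (f)))

1. (u (r (f) (h (m) (r (f) (f)))))  →  (u (h (m) (r (f) (f))))
2. (u (h (m) (r (f) (f))))  →  (u (h (m) (f)))


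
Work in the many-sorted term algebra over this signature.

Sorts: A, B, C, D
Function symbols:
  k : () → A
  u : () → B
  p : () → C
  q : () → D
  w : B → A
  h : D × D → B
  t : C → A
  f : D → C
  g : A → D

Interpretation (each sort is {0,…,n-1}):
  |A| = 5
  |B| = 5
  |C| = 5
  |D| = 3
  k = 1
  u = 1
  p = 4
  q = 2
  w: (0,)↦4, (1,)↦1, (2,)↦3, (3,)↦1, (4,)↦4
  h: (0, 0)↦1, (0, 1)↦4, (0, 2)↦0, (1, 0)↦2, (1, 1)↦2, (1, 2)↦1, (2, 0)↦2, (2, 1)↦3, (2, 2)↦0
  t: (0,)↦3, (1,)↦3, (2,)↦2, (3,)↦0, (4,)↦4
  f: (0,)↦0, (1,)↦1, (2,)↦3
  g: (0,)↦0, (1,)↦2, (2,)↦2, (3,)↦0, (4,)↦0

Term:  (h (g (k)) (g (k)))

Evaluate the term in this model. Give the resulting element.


value = 0

  k = 1
  (g (k)) = g(1,) = 2
  k = 1
  (g (k)) = g(1,) = 2
  (h (g (k)) (g (k))) = h(2, 2) = 0


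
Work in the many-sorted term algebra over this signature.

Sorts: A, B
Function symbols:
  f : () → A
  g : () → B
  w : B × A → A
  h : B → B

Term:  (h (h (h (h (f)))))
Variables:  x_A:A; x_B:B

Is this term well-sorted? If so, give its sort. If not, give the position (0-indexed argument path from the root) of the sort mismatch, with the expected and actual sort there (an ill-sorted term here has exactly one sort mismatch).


        (f) : A
      (h (f)) : ✗ arg 0 at [0, 0, 0, 0] has sort A, expected B

ill-sorted at position [0, 0, 0, 0]: expected B, got A


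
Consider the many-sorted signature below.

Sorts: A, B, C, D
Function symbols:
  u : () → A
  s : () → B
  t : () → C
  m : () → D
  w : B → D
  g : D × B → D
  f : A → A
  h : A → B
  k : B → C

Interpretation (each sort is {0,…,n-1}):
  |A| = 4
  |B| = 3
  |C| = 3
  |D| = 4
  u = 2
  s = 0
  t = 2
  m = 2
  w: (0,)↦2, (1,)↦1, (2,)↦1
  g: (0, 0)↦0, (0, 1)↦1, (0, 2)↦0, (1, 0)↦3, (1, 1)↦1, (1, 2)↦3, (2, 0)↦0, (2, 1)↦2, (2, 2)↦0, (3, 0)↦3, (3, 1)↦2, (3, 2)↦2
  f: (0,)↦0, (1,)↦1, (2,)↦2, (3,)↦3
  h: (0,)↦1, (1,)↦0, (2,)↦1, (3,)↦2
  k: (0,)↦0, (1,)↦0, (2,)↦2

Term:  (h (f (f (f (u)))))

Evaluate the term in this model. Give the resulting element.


  u = 2
  (f (u)) = f(2,) = 2
  (f (f (u))) = f(2,) = 2
  (f (f (f (u)))) = f(2,) = 2
  (h (f (f (f (u))))) = h(2,) = 1

value = 1


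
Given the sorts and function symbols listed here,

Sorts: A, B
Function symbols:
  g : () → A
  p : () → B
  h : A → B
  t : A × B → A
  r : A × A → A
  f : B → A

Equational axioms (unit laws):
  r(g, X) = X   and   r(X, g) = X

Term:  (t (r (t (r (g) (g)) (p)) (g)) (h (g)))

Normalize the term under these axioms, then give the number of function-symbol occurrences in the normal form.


1. (t (r (t (r (g) (g)) (p)) (g)) (h (g)))  →  (t (t (r (g) (g)) (p)) (h (g)))
2. (t (t (r (g) (g)) (p)) (h (g)))  →  (t (t (g) (p)) (h (g)))
normal form: (t (t (g) (p)) (h (g)))

size = 6


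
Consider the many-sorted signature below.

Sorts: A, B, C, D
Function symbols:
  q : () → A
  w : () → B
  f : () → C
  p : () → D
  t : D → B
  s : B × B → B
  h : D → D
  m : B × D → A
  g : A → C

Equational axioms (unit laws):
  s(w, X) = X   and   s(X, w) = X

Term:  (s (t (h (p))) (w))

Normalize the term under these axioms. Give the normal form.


normal form = (t (h (p)))

1. (s (t (h (p))) (w))  →  (t (h (p)))


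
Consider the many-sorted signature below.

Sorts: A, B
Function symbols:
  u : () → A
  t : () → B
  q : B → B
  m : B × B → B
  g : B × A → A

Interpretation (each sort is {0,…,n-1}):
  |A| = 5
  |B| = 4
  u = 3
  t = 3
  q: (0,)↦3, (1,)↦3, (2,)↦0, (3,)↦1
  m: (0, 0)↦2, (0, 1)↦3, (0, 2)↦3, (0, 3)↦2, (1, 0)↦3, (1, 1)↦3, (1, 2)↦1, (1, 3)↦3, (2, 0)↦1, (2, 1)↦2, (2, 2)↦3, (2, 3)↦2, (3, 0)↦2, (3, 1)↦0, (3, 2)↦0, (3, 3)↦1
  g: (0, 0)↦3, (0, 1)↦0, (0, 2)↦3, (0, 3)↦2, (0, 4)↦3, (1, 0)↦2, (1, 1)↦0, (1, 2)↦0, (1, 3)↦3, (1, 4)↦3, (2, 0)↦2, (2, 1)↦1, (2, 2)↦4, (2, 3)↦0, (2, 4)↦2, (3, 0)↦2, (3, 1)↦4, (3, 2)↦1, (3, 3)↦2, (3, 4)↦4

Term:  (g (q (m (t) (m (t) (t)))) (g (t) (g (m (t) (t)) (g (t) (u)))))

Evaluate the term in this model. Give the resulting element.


  t = 3
  t = 3
  t = 3
  (m (t) (t)) = m(3, 3) = 1
  (m (t) (m (t) (t))) = m(3, 1) = 0
  (q (m (t) (m (t) (t)))) = q(0,) = 3
  t = 3
  t = 3
  t = 3
  (m (t) (t)) = m(3, 3) = 1
  t = 3
  u = 3
  (g (t) (u)) = g(3, 3) = 2
  (g (m (t) (t)) (g (t) (u))) = g(1, 2) = 0
  (g (t) (g (m (t) (t)) (g (t) (u)))) = g(3, 0) = 2
  (g (q (m (t) (m (t) (t)))) (g (t) (g (m (t) (t)) (g (t) (u))))) = g(3, 2) = 1

value = 1


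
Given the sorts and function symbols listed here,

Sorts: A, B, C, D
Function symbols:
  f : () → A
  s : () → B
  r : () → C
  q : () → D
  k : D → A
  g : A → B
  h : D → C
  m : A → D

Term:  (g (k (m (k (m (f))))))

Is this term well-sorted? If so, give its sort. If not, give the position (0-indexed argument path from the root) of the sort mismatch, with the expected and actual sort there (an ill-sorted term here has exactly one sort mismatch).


well-sorted; sort = B

          (f) : A
        (m (f)) : D
      (k (m (f))) : A
    (m (k (m (f)))) : D
  (k (m (k (m (f))))) : A
(g (k (m (k (m (f)))))) : B


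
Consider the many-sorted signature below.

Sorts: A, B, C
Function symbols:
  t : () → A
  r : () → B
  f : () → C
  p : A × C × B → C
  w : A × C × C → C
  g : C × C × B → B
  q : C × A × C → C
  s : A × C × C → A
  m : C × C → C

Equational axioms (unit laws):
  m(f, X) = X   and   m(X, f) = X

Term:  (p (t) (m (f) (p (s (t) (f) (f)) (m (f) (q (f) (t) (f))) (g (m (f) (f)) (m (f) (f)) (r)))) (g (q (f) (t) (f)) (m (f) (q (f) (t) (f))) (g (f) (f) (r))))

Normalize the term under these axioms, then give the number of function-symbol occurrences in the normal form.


1. (p (t) (m (f) (p (s (t) (f) (f)) (m (f) (q (f) (t) (f))) (g (m (f) (f)) (m (f) (f)) (r)))) (g (q (f) (t) (f)) (m (f) (q (f) (t) (f))) (g (f) (f) (r))))  →  (p (t) (p (s (t) (f) (f)) (m (f) (q (f) (t) (f))) (g (m (f) (f)) (m (f) (f)) (r))) (g (q (f) (t) (f)) (m (f) (q (f) (t) (f))) (g (f) (f) (r))))
2. (p (t) (p (s (t) (f) (f)) (m (f) (q (f) (t) (f))) (g (m (f) (f)) (m (f) (f)) (r))) (g (q (f) (t) (f)) (m (f) (q (f) (t) (f))) (g (f) (f) (r))))  →  (p (t) (p (s (t) (f) (f)) (q (f) (t) (f)) (g (m (f) (f)) (m (f) (f)) (r))) (g (q (f) (t) (f)) (m (f) (q (f) (t) (f))) (g (f) (f) (r))))
3. (p (t) (p (s (t) (f) (f)) (q (f) (t) (f)) (g (m (f) (f)) (m (f) (f)) (r))) (g (q (f) (t) (f)) (m (f) (q (f) (t) (f))) (g (f) (f) (r))))  →  (p (t) (p (s (t) (f) (f)) (q (f) (t) (f)) (g (f) (m (f) (f)) (r))) (g (q (f) (t) (f)) (m (f) (q (f) (t) (f))) (g (f) (f) (r))))
4. (p (t) (p (s (t) (f) (f)) (q (f) (t) (f)) (g (f) (m (f) (f)) (r))) (g (q (f) (t) (f)) (m (f) (q (f) (t) (f))) (g (f) (f) (r))))  →  (p (t) (p (s (t) (f) (f)) (q (f) (t) (f)) (g (f) (f) (r))) (g (q (f) (t) (f)) (m (f) (q (f) (t) (f))) (g (f) (f) (r))))
5. (p (t) (p (s (t) (f) (f)) (q (f) (t) (f)) (g (f) (f) (r))) (g (q (f) (t) (f)) (m (f) (q (f) (t) (f))) (g (f) (f) (r))))  →  (p (t) (p (s (t) (f) (f)) (q (f) (t) (f)) (g (f) (f) (r))) (g (q (f) (t) (f)) (q (f) (t) (f)) (g (f) (f) (r))))
normal form: (p (t) (p (s (t) (f) (f)) (q (f) (t) (f)) (g (f) (f) (r))) (g (q (f) (t) (f)) (q (f) (t) (f)) (g (f) (f) (r))))

size = 28


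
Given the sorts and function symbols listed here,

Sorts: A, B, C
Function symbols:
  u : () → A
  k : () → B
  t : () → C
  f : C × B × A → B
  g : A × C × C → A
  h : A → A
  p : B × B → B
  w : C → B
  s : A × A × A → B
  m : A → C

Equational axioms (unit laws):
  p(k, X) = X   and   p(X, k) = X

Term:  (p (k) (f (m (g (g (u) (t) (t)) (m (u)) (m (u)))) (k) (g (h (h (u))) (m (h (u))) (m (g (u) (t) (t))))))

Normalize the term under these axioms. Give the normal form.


1. (p (k) (f (m (g (g (u) (t) (t)) (m (u)) (m (u)))) (k) (g (h (h (u))) (m (h (u))) (m (g (u) (t) (t))))))  →  (f (m (g (g (u) (t) (t)) (m (u)) (m (u)))) (k) (g (h (h (u))) (m (h (u))) (m (g (u) (t) (t)))))

normal form = (f (m (g (g (u) (t) (t)) (m (u)) (m (u)))) (k) (g (h (h (u))) (m (h (u))) (m (g (u) (t) (t)))))


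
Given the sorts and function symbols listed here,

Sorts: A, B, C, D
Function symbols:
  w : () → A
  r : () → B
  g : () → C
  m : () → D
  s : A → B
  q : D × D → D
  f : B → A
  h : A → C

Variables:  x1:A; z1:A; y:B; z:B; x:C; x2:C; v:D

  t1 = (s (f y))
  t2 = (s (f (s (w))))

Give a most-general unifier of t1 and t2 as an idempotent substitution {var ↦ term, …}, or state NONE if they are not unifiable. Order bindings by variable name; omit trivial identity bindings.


{y ↦ (s (w))}


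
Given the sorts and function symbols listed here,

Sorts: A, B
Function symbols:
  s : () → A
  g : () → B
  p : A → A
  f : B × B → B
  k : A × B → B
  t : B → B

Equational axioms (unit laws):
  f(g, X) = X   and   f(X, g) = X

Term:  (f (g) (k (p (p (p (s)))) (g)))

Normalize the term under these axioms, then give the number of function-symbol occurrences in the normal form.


1. (f (g) (k (p (p (p (s)))) (g)))  →  (k (p (p (p (s)))) (g))
normal form: (k (p (p (p (s)))) (g))

size = 6


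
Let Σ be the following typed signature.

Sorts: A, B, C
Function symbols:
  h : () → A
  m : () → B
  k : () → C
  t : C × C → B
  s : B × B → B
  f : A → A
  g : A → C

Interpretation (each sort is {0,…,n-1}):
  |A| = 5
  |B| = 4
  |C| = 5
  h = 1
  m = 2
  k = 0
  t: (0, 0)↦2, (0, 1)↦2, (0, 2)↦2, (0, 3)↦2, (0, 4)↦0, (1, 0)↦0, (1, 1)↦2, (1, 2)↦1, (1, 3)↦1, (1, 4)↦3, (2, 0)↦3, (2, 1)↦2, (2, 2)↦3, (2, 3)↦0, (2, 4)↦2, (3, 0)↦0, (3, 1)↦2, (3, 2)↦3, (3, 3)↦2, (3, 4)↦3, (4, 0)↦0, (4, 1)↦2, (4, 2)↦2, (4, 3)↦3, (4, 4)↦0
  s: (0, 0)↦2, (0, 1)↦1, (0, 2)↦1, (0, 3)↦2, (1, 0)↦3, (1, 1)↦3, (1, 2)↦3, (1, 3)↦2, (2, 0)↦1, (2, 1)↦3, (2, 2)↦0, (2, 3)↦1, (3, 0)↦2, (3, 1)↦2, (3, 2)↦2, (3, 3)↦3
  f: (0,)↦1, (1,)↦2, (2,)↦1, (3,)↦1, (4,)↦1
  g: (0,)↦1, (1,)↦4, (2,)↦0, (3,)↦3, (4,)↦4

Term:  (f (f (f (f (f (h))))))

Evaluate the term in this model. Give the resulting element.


value = 2

  h = 1
  (f (h)) = f(1,) = 2
  (f (f (h))) = f(2,) = 1
  (f (f (f (h)))) = f(1,) = 2
  (f (f (f (f (h))))) = f(2,) = 1
  (f (f (f (f (f (h)))))) = f(1,) = 2


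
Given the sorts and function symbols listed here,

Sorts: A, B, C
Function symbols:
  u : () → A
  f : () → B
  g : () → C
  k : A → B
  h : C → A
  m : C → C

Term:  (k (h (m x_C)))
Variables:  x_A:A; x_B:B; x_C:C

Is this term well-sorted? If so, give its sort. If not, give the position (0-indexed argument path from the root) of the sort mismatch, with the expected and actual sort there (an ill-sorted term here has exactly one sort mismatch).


well-sorted; sort = B

      x_C : C
    (m x_C) : C
  (h (m x_C)) : A
(k (h (m x_C))) : B


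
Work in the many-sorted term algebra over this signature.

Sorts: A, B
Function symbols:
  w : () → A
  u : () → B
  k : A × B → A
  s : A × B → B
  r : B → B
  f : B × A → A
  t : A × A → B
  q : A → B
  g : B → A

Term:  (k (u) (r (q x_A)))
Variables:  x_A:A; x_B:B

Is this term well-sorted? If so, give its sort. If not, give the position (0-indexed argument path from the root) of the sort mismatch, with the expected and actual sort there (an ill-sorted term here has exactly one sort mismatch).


ill-sorted at position [0]: expected A, got B

  (u) : B
      x_A : A
    (q x_A) : B
  (r (q x_A)) : B
(k (u) (r (q x_A))) : ✗ arg 0 at [0] has sort B, expected A


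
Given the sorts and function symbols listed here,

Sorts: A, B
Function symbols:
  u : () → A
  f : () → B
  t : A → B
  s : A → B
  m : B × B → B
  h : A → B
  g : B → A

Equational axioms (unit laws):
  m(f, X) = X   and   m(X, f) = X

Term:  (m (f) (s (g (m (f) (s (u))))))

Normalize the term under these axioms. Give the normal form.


normal form = (s (g (s (u))))

1. (m (f) (s (g (m (f) (s (u))))))  →  (s (g (m (f) (s (u)))))
2. (s (g (m (f) (s (u)))))  →  (s (g (s (u))))


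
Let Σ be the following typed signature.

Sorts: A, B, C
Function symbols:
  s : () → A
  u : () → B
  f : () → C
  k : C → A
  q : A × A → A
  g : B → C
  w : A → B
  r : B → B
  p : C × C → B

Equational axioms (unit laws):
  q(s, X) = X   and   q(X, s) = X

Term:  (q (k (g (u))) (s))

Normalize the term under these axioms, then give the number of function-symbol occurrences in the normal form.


size = 3

1. (q (k (g (u))) (s))  →  (k (g (u)))
normal form: (k (g (u)))


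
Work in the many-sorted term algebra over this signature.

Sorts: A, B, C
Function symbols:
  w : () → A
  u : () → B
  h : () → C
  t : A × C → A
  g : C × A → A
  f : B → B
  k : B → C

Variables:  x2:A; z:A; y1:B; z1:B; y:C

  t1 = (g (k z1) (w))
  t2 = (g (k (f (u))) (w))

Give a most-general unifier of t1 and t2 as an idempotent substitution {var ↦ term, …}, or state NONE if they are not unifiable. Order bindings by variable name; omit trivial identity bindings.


{z1 ↦ (f (u))}


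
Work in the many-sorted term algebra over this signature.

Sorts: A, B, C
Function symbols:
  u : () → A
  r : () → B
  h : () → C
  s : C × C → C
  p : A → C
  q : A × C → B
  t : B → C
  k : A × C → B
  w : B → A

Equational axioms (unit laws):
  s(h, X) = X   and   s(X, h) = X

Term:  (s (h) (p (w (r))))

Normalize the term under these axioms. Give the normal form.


normal form = (p (w (r)))

1. (s (h) (p (w (r))))  →  (p (w (r)))


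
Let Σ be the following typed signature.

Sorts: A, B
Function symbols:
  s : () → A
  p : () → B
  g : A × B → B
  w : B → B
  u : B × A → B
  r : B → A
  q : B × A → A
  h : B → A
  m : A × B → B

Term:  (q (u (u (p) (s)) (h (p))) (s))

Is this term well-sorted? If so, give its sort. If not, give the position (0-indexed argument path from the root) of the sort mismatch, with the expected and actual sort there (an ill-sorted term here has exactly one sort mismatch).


      (p) : B
      (s) : A
    (u (p) (s)) : B
      (p) : B
    (h (p)) : A
  (u (u (p) (s)) (h (p))) : B
  (s) : A
(q (u (u (p) (s)) (h (p))) (s)) : A

well-sorted; sort = A


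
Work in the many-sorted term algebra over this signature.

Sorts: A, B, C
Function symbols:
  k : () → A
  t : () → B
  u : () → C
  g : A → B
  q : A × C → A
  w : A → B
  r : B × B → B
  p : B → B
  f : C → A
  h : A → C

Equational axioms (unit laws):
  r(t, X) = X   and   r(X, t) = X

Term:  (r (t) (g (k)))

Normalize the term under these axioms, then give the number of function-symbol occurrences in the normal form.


1. (r (t) (g (k)))  →  (g (k))
normal form: (g (k))

size = 2


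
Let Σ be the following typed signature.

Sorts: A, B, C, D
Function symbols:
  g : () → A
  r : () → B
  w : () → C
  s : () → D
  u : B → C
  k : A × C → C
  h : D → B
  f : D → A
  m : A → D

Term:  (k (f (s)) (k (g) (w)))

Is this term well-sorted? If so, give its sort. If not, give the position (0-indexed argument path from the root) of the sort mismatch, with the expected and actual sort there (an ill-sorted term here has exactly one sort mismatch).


    (s) : D
  (f (s)) : A
    (g) : A
    (w) : C
  (k (g) (w)) : C
(k (f (s)) (k (g) (w))) : C

well-sorted; sort = C


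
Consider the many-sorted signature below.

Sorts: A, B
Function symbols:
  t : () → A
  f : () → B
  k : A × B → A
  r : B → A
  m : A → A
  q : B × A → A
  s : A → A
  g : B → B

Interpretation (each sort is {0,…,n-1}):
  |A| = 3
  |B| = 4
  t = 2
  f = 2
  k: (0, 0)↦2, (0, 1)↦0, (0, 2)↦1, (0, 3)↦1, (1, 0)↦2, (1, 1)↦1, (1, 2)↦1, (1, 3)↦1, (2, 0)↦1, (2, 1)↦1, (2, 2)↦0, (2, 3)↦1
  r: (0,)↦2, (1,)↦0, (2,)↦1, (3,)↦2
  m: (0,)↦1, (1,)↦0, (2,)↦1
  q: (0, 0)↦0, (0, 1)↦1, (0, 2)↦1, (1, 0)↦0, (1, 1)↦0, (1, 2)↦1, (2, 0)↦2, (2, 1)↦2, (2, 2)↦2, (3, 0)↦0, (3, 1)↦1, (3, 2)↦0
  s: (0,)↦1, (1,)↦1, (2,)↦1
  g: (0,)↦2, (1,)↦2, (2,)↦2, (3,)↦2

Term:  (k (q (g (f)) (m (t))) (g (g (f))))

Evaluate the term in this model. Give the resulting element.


  f = 2
  (g (f)) = g(2,) = 2
  t = 2
  (m (t)) = m(2,) = 1
  (q (g (f)) (m (t))) = q(2, 1) = 2
  f = 2
  (g (f)) = g(2,) = 2
  (g (g (f))) = g(2,) = 2
  (k (q (g (f)) (m (t))) (g (g (f)))) = k(2, 2) = 0

value = 0


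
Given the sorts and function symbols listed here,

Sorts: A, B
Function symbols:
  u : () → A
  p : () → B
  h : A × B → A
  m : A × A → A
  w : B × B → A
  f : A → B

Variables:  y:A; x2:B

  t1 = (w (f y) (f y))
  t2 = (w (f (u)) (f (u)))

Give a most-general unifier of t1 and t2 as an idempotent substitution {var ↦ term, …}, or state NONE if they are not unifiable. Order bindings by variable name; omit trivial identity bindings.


{y ↦ (u)}


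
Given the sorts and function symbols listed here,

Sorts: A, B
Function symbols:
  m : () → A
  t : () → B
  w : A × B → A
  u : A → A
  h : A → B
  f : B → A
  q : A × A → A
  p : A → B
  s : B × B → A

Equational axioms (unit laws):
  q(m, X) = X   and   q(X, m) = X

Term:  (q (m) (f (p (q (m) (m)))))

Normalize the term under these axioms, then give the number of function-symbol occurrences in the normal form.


size = 3

1. (q (m) (f (p (q (m) (m)))))  →  (f (p (q (m) (m))))
2. (f (p (q (m) (m))))  →  (f (p (m)))
normal form: (f (p (m)))


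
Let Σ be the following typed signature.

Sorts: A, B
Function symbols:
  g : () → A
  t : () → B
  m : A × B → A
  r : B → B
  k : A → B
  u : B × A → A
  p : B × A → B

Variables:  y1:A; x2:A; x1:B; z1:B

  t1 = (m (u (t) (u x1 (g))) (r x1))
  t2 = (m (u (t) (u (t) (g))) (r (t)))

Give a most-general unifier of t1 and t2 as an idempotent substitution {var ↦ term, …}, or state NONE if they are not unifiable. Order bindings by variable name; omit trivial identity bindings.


{x1 ↦ (t)}


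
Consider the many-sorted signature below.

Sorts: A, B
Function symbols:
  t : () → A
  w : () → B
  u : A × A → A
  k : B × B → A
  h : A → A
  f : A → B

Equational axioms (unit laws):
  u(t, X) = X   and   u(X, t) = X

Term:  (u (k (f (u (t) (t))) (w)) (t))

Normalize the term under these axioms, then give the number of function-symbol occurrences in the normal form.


size = 4

1. (u (k (f (u (t) (t))) (w)) (t))  →  (k (f (u (t) (t))) (w))
2. (k (f (u (t) (t))) (w))  →  (k (f (t)) (w))
normal form: (k (f (t)) (w))


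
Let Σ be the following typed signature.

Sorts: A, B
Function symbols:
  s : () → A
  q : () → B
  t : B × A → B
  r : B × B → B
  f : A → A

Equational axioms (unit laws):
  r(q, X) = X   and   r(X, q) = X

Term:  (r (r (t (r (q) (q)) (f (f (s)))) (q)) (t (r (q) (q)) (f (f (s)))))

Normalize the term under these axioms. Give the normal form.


1. (r (r (t (r (q) (q)) (f (f (s)))) (q)) (t (r (q) (q)) (f (f (s)))))  →  (r (t (r (q) (q)) (f (f (s)))) (t (r (q) (q)) (f (f (s)))))
2. (r (t (r (q) (q)) (f (f (s)))) (t (r (q) (q)) (f (f (s)))))  →  (r (t (q) (f (f (s)))) (t (r (q) (q)) (f (f (s)))))
3. (r (t (q) (f (f (s)))) (t (r (q) (q)) (f (f (s)))))  →  (r (t (q) (f (f (s)))) (t (q) (f (f (s)))))

normal form = (r (t (q) (f (f (s)))) (t (q) (f (f (s)))))


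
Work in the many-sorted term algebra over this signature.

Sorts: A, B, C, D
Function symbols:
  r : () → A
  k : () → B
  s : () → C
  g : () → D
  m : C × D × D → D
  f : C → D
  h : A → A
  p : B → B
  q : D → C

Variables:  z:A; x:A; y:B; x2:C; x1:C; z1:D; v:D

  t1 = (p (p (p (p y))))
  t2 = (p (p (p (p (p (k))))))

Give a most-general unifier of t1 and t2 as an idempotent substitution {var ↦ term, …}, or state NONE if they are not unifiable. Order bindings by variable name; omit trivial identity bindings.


{y ↦ (p (k))}


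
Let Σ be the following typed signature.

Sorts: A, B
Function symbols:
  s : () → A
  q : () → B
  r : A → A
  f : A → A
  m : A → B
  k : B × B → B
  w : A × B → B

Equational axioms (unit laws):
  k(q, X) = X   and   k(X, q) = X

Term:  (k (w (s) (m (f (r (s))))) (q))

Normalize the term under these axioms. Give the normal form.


1. (k (w (s) (m (f (r (s))))) (q))  →  (w (s) (m (f (r (s)))))

normal form = (w (s) (m (f (r (s)))))


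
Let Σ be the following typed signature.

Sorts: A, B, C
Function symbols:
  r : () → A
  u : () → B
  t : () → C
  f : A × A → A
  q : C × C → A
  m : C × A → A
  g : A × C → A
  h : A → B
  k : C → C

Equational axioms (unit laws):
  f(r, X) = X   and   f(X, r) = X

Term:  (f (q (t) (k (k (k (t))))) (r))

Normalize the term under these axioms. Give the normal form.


normal form = (q (t) (k (k (k (t)))))

1. (f (q (t) (k (k (k (t))))) (r))  →  (q (t) (k (k (k (t)))))


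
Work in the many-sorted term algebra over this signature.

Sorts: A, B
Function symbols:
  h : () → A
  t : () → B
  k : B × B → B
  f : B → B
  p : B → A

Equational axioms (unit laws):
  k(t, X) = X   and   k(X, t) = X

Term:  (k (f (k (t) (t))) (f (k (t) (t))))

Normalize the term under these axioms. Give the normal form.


1. (k (f (k (t) (t))) (f (k (t) (t))))  →  (k (f (t)) (f (k (t) (t))))
2. (k (f (t)) (f (k (t) (t))))  →  (k (f (t)) (f (t)))

normal form = (k (f (t)) (f (t)))


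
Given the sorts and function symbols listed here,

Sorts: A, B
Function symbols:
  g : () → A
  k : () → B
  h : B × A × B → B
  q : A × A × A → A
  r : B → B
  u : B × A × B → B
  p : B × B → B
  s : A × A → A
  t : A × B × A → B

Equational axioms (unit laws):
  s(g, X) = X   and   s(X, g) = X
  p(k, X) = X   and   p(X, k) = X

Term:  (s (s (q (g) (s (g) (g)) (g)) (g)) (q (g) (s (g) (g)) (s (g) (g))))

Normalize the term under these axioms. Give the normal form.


normal form = (s (q (g) (g) (g)) (q (g) (g) (g)))

1. (s (s (q (g) (s (g) (g)) (g)) (g)) (q (g) (s (g) (g)) (s (g) (g))))  →  (s (q (g) (s (g) (g)) (g)) (q (g) (s (g) (g)) (s (g) (g))))
2. (s (q (g) (s (g) (g)) (g)) (q (g) (s (g) (g)) (s (g) (g))))  →  (s (q (g) (g) (g)) (q (g) (s (g) (g)) (s (g) (g))))
3. (s (q (g) (g) (g)) (q (g) (s (g) (g)) (s (g) (g))))  →  (s (q (g) (g) (g)) (q (g) (g) (s (g) (g))))
4. (s (q (g) (g) (g)) (q (g) (g) (s (g) (g))))  →  (s (q (g) (g) (g)) (q (g) (g) (g)))


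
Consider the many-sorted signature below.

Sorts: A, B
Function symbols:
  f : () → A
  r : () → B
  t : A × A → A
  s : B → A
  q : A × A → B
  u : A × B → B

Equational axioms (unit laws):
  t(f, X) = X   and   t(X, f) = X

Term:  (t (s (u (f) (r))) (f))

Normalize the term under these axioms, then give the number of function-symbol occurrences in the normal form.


1. (t (s (u (f) (r))) (f))  →  (s (u (f) (r)))
normal form: (s (u (f) (r)))

size = 4


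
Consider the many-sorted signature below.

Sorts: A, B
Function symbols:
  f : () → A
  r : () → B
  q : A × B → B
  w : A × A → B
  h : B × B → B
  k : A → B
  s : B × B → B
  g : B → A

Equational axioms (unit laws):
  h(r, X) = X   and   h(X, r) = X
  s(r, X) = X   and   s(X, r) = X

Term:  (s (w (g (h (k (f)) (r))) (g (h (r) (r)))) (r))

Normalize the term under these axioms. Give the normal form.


normal form = (w (g (k (f))) (g (r)))

1. (s (w (g (h (k (f)) (r))) (g (h (r) (r)))) (r))  →  (w (g (h (k (f)) (r))) (g (h (r) (r))))
2. (w (g (h (k (f)) (r))) (g (h (r) (r))))  →  (w (g (k (f))) (g (h (r) (r))))
3. (w (g (k (f))) (g (h (r) (r))))  →  (w (g (k (f))) (g (r)))


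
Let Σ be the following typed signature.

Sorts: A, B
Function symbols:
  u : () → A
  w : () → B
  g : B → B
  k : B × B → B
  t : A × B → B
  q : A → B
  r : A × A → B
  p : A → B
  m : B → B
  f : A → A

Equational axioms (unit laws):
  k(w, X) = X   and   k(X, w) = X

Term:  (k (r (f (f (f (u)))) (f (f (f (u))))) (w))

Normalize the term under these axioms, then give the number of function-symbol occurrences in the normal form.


size = 9

1. (k (r (f (f (f (u)))) (f (f (f (u))))) (w))  →  (r (f (f (f (u)))) (f (f (f (u)))))
normal form: (r (f (f (f (u)))) (f (f (f (u)))))


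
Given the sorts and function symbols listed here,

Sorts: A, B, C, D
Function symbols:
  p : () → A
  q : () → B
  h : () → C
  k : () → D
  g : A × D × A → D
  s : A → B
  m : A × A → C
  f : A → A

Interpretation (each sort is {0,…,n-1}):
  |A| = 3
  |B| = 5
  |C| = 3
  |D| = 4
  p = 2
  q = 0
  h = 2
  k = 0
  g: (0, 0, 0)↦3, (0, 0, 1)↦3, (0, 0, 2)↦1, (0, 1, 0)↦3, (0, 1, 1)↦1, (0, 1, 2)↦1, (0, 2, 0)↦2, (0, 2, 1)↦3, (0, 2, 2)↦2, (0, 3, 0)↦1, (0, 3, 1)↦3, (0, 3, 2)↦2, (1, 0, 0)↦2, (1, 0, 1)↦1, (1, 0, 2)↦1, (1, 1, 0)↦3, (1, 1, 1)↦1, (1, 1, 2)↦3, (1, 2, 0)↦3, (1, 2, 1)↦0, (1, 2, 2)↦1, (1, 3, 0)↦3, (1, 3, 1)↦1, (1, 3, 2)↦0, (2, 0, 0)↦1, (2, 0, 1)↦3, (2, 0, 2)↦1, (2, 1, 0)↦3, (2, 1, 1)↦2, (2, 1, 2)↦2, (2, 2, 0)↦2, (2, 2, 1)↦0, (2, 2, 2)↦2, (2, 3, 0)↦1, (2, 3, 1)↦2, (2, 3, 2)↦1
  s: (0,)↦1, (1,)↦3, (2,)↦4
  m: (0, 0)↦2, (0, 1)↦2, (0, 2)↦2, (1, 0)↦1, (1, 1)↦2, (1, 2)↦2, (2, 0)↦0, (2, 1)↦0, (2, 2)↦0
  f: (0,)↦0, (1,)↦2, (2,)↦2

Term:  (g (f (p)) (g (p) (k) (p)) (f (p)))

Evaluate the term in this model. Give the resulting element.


  p = 2
  (f (p)) = f(2,) = 2
  p = 2
  k = 0
  p = 2
  (g (p) (k) (p)) = g(2, 0, 2) = 1
  p = 2
  (f (p)) = f(2,) = 2
  (g (f (p)) (g (p) (k) (p)) (f (p))) = g(2, 1, 2) = 2

value = 2


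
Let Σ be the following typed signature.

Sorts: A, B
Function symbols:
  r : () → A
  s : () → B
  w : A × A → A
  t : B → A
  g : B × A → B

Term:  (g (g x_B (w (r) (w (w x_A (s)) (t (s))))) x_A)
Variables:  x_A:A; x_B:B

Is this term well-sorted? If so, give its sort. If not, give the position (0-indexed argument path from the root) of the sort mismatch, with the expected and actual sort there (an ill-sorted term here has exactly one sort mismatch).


ill-sorted at position [0, 1, 1, 0, 1]: expected A, got B

    x_B : B
      (r) : A
          x_A : A
          (s) : B
        (w x_A (s)) : ✗ arg 1 at [0, 1, 1, 0, 1] has sort B, expected A
          (s) : B
        (t (s)) : A
  x_A : A


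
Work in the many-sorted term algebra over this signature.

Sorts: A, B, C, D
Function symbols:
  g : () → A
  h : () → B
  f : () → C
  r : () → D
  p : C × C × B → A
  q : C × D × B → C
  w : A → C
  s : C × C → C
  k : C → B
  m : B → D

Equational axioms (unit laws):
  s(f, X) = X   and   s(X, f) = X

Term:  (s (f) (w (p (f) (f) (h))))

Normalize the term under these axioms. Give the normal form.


1. (s (f) (w (p (f) (f) (h))))  →  (w (p (f) (f) (h)))

normal form = (w (p (f) (f) (h)))
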